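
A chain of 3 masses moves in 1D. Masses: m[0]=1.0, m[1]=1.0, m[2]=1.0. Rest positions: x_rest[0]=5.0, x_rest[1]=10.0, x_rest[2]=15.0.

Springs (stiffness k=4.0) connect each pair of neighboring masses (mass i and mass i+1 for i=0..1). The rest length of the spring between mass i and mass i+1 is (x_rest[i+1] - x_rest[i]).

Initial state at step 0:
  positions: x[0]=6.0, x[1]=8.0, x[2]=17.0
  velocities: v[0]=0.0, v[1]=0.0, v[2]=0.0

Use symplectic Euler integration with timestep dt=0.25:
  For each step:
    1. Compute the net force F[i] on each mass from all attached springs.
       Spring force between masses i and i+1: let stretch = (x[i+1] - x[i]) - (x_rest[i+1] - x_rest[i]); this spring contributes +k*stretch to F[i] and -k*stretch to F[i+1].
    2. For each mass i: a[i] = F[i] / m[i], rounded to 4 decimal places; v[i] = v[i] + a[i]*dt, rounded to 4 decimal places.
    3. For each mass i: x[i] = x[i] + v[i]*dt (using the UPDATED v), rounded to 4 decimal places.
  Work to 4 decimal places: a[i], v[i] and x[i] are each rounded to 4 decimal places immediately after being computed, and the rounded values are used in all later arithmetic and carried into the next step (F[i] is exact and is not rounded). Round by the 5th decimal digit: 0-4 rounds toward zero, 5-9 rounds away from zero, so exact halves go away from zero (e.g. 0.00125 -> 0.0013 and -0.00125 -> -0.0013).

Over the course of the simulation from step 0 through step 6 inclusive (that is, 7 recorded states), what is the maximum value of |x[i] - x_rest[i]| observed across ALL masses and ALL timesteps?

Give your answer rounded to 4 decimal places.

Answer: 2.9219

Derivation:
Step 0: x=[6.0000 8.0000 17.0000] v=[0.0000 0.0000 0.0000]
Step 1: x=[5.2500 9.7500 16.0000] v=[-3.0000 7.0000 -4.0000]
Step 2: x=[4.3750 11.9375 14.6875] v=[-3.5000 8.7500 -5.2500]
Step 3: x=[4.1406 12.9219 13.9375] v=[-0.9375 3.9375 -3.0000]
Step 4: x=[4.8516 11.9649 14.1836] v=[2.8438 -3.8282 0.9844]
Step 5: x=[6.0909 9.7842 15.1250] v=[4.9571 -8.7228 3.7657]
Step 6: x=[7.0035 8.0154 15.9812] v=[3.6504 -7.0753 3.4249]
Max displacement = 2.9219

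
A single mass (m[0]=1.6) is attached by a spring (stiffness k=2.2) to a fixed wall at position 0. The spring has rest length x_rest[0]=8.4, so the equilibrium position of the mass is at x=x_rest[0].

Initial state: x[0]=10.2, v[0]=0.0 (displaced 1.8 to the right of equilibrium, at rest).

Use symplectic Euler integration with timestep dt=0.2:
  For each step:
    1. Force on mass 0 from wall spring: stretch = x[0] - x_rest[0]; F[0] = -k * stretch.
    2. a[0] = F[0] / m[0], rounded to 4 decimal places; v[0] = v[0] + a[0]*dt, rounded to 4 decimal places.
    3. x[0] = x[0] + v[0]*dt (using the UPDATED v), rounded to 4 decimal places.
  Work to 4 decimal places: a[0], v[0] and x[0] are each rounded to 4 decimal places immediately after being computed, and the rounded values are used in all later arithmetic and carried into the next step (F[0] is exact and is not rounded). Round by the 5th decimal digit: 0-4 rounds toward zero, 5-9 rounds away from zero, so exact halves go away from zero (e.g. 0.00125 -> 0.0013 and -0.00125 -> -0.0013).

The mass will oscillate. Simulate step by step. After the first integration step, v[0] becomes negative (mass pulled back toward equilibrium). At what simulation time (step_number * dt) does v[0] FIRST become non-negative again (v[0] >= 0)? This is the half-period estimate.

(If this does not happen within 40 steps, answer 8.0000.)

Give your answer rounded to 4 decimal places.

Answer: 2.8000

Derivation:
Step 0: x=[10.2000] v=[0.0000]
Step 1: x=[10.1010] v=[-0.4950]
Step 2: x=[9.9084] v=[-0.9628]
Step 3: x=[9.6329] v=[-1.3776]
Step 4: x=[9.2896] v=[-1.7166]
Step 5: x=[8.8974] v=[-1.9612]
Step 6: x=[8.4778] v=[-2.0980]
Step 7: x=[8.0539] v=[-2.1194]
Step 8: x=[7.6491] v=[-2.0242]
Step 9: x=[7.2856] v=[-1.8177]
Step 10: x=[6.9834] v=[-1.5112]
Step 11: x=[6.7591] v=[-1.1216]
Step 12: x=[6.6250] v=[-0.6704]
Step 13: x=[6.5885] v=[-0.1823]
Step 14: x=[6.6517] v=[0.3159]
First v>=0 after going negative at step 14, time=2.8000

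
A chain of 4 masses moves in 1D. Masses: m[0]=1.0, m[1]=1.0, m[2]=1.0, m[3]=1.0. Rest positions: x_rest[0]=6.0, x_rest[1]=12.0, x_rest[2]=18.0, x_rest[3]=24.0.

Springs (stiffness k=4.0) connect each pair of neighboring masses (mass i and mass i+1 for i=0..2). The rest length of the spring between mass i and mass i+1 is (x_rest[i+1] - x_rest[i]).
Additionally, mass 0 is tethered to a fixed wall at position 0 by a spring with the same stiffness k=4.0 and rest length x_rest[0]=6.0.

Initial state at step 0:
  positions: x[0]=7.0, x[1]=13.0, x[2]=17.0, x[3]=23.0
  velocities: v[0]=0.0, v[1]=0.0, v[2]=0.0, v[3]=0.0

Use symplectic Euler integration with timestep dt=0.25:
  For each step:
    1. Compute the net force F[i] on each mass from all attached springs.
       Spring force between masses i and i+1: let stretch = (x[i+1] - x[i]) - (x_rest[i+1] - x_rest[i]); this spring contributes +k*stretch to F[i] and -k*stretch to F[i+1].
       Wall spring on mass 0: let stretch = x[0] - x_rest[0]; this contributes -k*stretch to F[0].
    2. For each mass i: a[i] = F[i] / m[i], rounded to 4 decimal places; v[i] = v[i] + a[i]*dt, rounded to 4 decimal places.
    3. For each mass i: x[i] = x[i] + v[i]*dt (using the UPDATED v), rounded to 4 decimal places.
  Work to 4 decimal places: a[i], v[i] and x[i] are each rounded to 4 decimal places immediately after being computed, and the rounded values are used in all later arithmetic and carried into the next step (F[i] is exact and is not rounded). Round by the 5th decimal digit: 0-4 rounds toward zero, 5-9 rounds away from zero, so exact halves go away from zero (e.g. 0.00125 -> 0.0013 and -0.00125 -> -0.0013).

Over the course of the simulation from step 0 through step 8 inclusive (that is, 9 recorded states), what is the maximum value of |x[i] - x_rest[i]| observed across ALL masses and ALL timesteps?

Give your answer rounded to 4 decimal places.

Step 0: x=[7.0000 13.0000 17.0000 23.0000] v=[0.0000 0.0000 0.0000 0.0000]
Step 1: x=[6.7500 12.5000 17.5000 23.0000] v=[-1.0000 -2.0000 2.0000 0.0000]
Step 2: x=[6.2500 11.8125 18.1250 23.1250] v=[-2.0000 -2.7500 2.5000 0.5000]
Step 3: x=[5.5781 11.3125 18.4219 23.5000] v=[-2.6875 -2.0000 1.1875 1.5000]
Step 4: x=[4.9453 11.1563 18.2110 24.1055] v=[-2.5312 -0.6250 -0.8438 2.4219]
Step 5: x=[4.6289 11.2110 17.7100 24.7374] v=[-1.2655 0.2187 -2.0040 2.5274]
Step 6: x=[4.8008 11.2449 17.3411 25.1124] v=[0.6877 0.1356 -1.4756 1.5000]
Step 7: x=[5.3836 11.1918 17.3910 25.0446] v=[2.3310 -0.2123 0.1995 -0.2713]
Step 8: x=[6.0725 11.2365 17.8045 24.5634] v=[2.7556 0.1787 1.6539 -1.9249]
Max displacement = 1.3711

Answer: 1.3711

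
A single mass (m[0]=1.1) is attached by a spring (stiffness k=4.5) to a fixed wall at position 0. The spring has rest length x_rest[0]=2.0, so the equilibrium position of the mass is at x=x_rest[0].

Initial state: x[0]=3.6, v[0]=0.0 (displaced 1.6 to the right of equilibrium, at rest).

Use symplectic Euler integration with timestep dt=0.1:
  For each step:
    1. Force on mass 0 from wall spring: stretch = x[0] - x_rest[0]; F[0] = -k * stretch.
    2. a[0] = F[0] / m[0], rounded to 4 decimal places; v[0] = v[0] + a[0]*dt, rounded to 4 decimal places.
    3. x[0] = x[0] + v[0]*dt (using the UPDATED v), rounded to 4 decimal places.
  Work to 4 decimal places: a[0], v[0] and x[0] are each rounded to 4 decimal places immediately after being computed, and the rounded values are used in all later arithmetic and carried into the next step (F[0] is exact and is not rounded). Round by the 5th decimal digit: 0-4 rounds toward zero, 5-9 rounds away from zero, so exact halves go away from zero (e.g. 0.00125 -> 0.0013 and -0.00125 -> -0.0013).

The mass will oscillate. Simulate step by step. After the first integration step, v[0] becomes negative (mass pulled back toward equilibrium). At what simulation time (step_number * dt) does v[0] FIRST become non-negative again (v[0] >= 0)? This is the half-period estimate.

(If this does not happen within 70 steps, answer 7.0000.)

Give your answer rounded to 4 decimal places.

Step 0: x=[3.6000] v=[0.0000]
Step 1: x=[3.5345] v=[-0.6546]
Step 2: x=[3.4063] v=[-1.2824]
Step 3: x=[3.2205] v=[-1.8577]
Step 4: x=[2.9848] v=[-2.3570]
Step 5: x=[2.7088] v=[-2.7599]
Step 6: x=[2.4038] v=[-3.0499]
Step 7: x=[2.0823] v=[-3.2151]
Step 8: x=[1.7574] v=[-3.2488]
Step 9: x=[1.4424] v=[-3.1496]
Step 10: x=[1.1503] v=[-2.9215]
Step 11: x=[0.8929] v=[-2.5739]
Step 12: x=[0.6808] v=[-2.1210]
Step 13: x=[0.5227] v=[-1.5813]
Step 14: x=[0.4250] v=[-0.9770]
Step 15: x=[0.3917] v=[-0.3327]
Step 16: x=[0.4242] v=[0.3252]
First v>=0 after going negative at step 16, time=1.6000

Answer: 1.6000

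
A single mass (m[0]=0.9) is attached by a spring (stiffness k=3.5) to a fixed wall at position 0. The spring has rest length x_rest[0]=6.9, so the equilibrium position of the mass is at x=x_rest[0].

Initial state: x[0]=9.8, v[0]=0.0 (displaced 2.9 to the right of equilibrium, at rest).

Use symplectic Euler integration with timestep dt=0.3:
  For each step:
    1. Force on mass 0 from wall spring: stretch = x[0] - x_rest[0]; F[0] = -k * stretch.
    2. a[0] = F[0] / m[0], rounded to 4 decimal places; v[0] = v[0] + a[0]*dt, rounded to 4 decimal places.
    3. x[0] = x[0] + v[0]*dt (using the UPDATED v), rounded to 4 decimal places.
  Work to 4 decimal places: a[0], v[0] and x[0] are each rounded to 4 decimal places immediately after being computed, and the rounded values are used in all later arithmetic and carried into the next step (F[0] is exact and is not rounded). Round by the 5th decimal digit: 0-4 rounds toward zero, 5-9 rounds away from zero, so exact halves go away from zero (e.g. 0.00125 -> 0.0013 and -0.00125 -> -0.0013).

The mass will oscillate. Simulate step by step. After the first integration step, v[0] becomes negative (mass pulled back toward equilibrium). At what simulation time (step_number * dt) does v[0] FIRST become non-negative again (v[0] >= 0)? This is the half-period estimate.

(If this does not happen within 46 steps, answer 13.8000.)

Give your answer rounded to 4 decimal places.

Answer: 1.8000

Derivation:
Step 0: x=[9.8000] v=[0.0000]
Step 1: x=[8.7850] v=[-3.3833]
Step 2: x=[7.1103] v=[-5.5825]
Step 3: x=[5.3620] v=[-5.8278]
Step 4: x=[4.1520] v=[-4.0335]
Step 5: x=[3.9038] v=[-0.8275]
Step 6: x=[4.7042] v=[2.6681]
First v>=0 after going negative at step 6, time=1.8000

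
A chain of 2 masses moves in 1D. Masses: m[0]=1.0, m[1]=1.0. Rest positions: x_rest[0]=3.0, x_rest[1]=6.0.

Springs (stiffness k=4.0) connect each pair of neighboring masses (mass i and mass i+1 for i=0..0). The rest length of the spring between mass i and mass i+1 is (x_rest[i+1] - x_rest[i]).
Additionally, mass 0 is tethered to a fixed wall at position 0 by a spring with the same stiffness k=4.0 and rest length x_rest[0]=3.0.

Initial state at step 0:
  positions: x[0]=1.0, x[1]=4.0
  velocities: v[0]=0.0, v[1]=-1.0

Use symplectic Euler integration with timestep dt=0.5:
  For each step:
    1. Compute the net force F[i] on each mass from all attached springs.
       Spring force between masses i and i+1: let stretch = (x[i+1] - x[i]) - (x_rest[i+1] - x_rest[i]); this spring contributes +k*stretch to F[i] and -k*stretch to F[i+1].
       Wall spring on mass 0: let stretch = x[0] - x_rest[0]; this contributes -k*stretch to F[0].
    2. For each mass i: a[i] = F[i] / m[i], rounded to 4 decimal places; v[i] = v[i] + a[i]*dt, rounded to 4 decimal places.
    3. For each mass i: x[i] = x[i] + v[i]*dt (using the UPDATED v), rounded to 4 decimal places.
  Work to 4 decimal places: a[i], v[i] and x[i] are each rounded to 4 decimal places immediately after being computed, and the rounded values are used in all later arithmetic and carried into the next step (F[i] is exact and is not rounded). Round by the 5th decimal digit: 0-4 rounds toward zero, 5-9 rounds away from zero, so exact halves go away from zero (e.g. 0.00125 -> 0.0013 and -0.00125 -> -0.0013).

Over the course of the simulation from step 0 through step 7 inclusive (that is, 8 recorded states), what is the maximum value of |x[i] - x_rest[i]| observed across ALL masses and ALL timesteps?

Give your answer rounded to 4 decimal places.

Step 0: x=[1.0000 4.0000] v=[0.0000 -1.0000]
Step 1: x=[3.0000 3.5000] v=[4.0000 -1.0000]
Step 2: x=[2.5000 5.5000] v=[-1.0000 4.0000]
Step 3: x=[2.5000 7.5000] v=[0.0000 4.0000]
Step 4: x=[5.0000 7.5000] v=[5.0000 0.0000]
Step 5: x=[5.0000 8.0000] v=[0.0000 1.0000]
Step 6: x=[3.0000 8.5000] v=[-4.0000 1.0000]
Step 7: x=[3.5000 6.5000] v=[1.0000 -4.0000]
Max displacement = 2.5000

Answer: 2.5000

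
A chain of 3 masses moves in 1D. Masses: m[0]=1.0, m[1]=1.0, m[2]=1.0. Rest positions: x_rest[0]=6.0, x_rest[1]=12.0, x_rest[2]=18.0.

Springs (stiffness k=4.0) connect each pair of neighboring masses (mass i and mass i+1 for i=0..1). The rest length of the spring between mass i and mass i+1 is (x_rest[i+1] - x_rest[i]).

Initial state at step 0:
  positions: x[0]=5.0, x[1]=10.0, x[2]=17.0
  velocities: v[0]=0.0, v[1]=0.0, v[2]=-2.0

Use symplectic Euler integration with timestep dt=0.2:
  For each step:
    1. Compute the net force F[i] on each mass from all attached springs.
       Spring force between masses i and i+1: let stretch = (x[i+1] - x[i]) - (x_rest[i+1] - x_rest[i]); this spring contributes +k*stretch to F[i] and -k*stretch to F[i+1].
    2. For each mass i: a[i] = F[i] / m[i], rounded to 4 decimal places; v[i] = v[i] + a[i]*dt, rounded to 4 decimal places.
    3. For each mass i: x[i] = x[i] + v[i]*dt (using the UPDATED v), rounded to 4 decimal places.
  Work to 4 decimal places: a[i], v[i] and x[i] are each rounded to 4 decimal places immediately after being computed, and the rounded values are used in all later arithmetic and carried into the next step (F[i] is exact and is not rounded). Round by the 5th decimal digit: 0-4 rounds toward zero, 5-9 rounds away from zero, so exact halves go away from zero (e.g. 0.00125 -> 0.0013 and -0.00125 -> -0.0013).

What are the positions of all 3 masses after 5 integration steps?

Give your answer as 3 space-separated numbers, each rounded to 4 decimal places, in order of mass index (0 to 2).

Step 0: x=[5.0000 10.0000 17.0000] v=[0.0000 0.0000 -2.0000]
Step 1: x=[4.8400 10.3200 16.4400] v=[-0.8000 1.6000 -2.8000]
Step 2: x=[4.5968 10.7424 15.8608] v=[-1.2160 2.1120 -2.8960]
Step 3: x=[4.3769 11.0004 15.4227] v=[-1.0995 1.2902 -2.1907]
Step 4: x=[4.2568 10.9062 15.2370] v=[-0.6007 -0.4708 -0.9285]
Step 5: x=[4.2406 10.4411 15.3184] v=[-0.0812 -2.3257 0.4069]

Answer: 4.2406 10.4411 15.3184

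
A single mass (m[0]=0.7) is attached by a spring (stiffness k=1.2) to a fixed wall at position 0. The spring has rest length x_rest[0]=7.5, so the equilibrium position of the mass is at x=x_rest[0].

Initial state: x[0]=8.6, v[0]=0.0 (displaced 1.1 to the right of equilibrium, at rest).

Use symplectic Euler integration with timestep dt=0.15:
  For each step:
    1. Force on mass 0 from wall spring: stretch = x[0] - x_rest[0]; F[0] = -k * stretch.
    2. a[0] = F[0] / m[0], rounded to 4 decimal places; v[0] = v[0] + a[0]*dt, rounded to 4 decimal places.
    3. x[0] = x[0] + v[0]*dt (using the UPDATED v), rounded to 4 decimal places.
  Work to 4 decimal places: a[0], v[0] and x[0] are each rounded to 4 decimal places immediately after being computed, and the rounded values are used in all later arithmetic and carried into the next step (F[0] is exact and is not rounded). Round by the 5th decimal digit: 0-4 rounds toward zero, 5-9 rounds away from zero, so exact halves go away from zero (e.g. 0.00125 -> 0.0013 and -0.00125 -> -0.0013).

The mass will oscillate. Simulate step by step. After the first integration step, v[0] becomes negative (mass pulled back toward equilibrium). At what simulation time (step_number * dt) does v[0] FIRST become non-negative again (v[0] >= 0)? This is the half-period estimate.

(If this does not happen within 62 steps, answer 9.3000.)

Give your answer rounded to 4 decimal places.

Answer: 2.4000

Derivation:
Step 0: x=[8.6000] v=[0.0000]
Step 1: x=[8.5576] v=[-0.2829]
Step 2: x=[8.4744] v=[-0.5549]
Step 3: x=[8.3536] v=[-0.8055]
Step 4: x=[8.1999] v=[-1.0250]
Step 5: x=[8.0192] v=[-1.2050]
Step 6: x=[7.8184] v=[-1.3385]
Step 7: x=[7.6053] v=[-1.4204]
Step 8: x=[7.3882] v=[-1.4475]
Step 9: x=[7.1754] v=[-1.4187]
Step 10: x=[6.9751] v=[-1.3352]
Step 11: x=[6.7951] v=[-1.2002]
Step 12: x=[6.6423] v=[-1.0189]
Step 13: x=[6.5225] v=[-0.7984]
Step 14: x=[6.4405] v=[-0.5470]
Step 15: x=[6.3993] v=[-0.2746]
Step 16: x=[6.4006] v=[0.0084]
First v>=0 after going negative at step 16, time=2.4000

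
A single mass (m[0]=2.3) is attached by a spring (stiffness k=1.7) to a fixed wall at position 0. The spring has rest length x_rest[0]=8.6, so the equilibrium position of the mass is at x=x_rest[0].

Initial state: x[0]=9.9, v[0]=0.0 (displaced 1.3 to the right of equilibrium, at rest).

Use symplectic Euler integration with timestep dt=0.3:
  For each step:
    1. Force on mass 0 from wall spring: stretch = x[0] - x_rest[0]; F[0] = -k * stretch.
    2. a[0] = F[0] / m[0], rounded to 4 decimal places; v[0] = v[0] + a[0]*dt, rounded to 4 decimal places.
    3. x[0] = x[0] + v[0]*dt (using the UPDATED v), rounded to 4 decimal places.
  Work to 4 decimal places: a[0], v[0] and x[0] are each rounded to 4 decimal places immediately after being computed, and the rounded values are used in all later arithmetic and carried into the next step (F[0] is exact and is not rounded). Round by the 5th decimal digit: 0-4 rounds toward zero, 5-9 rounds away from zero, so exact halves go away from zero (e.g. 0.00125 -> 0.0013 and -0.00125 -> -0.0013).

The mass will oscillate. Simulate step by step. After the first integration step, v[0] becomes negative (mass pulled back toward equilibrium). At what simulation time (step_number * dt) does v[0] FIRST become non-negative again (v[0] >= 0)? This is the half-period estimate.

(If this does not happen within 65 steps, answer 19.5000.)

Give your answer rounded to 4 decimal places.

Answer: 3.9000

Derivation:
Step 0: x=[9.9000] v=[0.0000]
Step 1: x=[9.8135] v=[-0.2883]
Step 2: x=[9.6463] v=[-0.5574]
Step 3: x=[9.4095] v=[-0.7894]
Step 4: x=[9.1188] v=[-0.9689]
Step 5: x=[8.7936] v=[-1.0840]
Step 6: x=[8.4555] v=[-1.1269]
Step 7: x=[8.1270] v=[-1.0949]
Step 8: x=[7.8300] v=[-0.9900]
Step 9: x=[7.5842] v=[-0.8193]
Step 10: x=[7.4060] v=[-0.5941]
Step 11: x=[7.3072] v=[-0.3294]
Step 12: x=[7.2944] v=[-0.0428]
Step 13: x=[7.3684] v=[0.2467]
First v>=0 after going negative at step 13, time=3.9000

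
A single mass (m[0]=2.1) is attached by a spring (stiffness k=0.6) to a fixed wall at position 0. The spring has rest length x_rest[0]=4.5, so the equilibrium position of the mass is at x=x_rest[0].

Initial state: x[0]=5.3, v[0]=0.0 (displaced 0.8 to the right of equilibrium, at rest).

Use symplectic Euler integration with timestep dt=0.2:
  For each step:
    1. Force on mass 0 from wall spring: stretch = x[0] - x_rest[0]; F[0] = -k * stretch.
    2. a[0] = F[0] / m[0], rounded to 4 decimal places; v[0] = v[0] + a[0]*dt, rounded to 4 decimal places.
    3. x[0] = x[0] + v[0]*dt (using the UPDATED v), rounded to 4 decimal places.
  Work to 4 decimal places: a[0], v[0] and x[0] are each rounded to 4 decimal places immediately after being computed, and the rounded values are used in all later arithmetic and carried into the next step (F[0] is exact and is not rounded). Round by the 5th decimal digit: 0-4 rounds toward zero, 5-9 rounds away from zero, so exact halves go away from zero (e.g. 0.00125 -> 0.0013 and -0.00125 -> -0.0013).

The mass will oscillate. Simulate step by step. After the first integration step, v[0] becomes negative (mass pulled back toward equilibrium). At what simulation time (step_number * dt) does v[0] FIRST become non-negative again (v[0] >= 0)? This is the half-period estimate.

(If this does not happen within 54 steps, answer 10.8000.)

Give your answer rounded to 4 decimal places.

Step 0: x=[5.3000] v=[0.0000]
Step 1: x=[5.2909] v=[-0.0457]
Step 2: x=[5.2727] v=[-0.0909]
Step 3: x=[5.2457] v=[-0.1351]
Step 4: x=[5.2102] v=[-0.1777]
Step 5: x=[5.1665] v=[-0.2183]
Step 6: x=[5.1152] v=[-0.2564]
Step 7: x=[5.0569] v=[-0.2916]
Step 8: x=[4.9922] v=[-0.3234]
Step 9: x=[4.9219] v=[-0.3515]
Step 10: x=[4.8468] v=[-0.3756]
Step 11: x=[4.7677] v=[-0.3954]
Step 12: x=[4.6856] v=[-0.4107]
Step 13: x=[4.6013] v=[-0.4213]
Step 14: x=[4.5159] v=[-0.4271]
Step 15: x=[4.4303] v=[-0.4280]
Step 16: x=[4.3455] v=[-0.4240]
Step 17: x=[4.2625] v=[-0.4152]
Step 18: x=[4.1822] v=[-0.4016]
Step 19: x=[4.1055] v=[-0.3834]
Step 20: x=[4.0333] v=[-0.3609]
Step 21: x=[3.9665] v=[-0.3342]
Step 22: x=[3.9058] v=[-0.3037]
Step 23: x=[3.8519] v=[-0.2697]
Step 24: x=[3.8054] v=[-0.2327]
Step 25: x=[3.7668] v=[-0.1930]
Step 26: x=[3.7366] v=[-0.1511]
Step 27: x=[3.7151] v=[-0.1075]
Step 28: x=[3.7026] v=[-0.0626]
Step 29: x=[3.6992] v=[-0.0170]
Step 30: x=[3.7050] v=[0.0288]
First v>=0 after going negative at step 30, time=6.0000

Answer: 6.0000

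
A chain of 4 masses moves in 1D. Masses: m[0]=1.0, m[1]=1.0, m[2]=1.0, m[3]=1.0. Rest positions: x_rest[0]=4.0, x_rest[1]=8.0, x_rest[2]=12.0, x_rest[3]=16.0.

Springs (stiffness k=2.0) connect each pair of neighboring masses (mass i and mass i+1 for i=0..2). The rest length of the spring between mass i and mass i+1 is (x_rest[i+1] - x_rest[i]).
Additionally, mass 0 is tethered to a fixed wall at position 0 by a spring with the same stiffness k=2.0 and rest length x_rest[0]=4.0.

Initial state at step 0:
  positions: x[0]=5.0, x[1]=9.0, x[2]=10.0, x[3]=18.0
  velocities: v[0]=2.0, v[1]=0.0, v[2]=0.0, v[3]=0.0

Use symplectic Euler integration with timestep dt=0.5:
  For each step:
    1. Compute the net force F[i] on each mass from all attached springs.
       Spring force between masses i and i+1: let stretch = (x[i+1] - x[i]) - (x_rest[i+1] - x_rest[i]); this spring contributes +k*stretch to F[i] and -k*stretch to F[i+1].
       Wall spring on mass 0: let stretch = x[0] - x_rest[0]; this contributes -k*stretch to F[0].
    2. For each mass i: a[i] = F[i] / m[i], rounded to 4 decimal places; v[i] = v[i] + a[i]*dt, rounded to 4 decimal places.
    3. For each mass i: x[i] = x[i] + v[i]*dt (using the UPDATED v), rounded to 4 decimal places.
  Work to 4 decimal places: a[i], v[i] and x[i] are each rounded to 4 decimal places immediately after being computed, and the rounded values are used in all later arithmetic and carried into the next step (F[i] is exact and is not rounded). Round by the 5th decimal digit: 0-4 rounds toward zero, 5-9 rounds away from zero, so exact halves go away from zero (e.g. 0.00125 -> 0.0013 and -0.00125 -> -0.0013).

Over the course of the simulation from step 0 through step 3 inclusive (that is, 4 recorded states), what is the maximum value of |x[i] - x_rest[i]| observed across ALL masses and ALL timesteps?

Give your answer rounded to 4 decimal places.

Answer: 3.2500

Derivation:
Step 0: x=[5.0000 9.0000 10.0000 18.0000] v=[2.0000 0.0000 0.0000 0.0000]
Step 1: x=[5.5000 7.5000 13.5000 16.0000] v=[1.0000 -3.0000 7.0000 -4.0000]
Step 2: x=[4.2500 8.0000 15.2500 14.7500] v=[-2.5000 1.0000 3.5000 -2.5000]
Step 3: x=[2.7500 10.2500 13.1250 15.7500] v=[-3.0000 4.5000 -4.2500 2.0000]
Max displacement = 3.2500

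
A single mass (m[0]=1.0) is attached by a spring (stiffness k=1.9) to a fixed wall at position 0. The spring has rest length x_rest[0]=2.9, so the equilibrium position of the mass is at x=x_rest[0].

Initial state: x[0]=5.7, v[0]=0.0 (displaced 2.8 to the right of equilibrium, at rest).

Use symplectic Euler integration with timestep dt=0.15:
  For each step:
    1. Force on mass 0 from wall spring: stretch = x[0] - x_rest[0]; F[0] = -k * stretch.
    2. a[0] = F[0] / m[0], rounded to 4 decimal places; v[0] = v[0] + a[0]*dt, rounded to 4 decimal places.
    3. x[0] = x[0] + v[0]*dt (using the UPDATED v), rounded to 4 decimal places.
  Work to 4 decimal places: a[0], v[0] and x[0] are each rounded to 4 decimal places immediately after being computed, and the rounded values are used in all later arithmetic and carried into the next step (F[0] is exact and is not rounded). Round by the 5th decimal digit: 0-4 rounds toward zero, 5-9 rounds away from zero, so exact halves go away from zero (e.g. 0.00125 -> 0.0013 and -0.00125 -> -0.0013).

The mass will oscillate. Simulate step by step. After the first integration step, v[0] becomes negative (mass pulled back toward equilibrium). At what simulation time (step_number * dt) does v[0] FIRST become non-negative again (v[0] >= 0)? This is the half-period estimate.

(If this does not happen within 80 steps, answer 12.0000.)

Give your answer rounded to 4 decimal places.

Answer: 2.4000

Derivation:
Step 0: x=[5.7000] v=[0.0000]
Step 1: x=[5.5803] v=[-0.7980]
Step 2: x=[5.3460] v=[-1.5619]
Step 3: x=[5.0072] v=[-2.2590]
Step 4: x=[4.5783] v=[-2.8596]
Step 5: x=[4.0776] v=[-3.3379]
Step 6: x=[3.5266] v=[-3.6735]
Step 7: x=[2.9488] v=[-3.8521]
Step 8: x=[2.3689] v=[-3.8660]
Step 9: x=[1.8117] v=[-3.7146]
Step 10: x=[1.3010] v=[-3.4044]
Step 11: x=[0.8587] v=[-2.9487]
Step 12: x=[0.5037] v=[-2.3669]
Step 13: x=[0.2511] v=[-1.6840]
Step 14: x=[0.1117] v=[-0.9291]
Step 15: x=[0.0915] v=[-0.1344]
Step 16: x=[0.1914] v=[0.6660]
First v>=0 after going negative at step 16, time=2.4000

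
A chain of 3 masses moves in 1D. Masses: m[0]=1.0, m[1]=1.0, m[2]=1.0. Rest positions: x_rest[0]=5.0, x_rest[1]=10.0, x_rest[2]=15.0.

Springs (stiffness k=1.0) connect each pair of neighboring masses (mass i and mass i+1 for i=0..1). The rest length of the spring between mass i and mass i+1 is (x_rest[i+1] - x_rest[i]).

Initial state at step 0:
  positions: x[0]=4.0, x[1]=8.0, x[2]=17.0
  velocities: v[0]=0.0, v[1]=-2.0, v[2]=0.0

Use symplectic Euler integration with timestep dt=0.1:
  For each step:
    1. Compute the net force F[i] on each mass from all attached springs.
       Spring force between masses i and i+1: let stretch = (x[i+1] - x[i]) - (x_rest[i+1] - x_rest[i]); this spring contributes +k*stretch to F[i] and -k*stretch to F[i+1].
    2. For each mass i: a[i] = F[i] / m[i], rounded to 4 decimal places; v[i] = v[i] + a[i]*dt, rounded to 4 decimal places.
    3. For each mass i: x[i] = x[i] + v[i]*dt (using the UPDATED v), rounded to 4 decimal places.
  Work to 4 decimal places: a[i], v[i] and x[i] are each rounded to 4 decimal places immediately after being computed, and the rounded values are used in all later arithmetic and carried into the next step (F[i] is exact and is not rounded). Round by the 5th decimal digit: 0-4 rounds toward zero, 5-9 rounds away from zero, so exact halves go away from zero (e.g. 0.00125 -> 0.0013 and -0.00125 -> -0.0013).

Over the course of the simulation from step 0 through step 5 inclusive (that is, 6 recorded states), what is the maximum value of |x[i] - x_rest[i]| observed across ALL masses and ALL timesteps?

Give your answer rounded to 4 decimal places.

Answer: 2.2916

Derivation:
Step 0: x=[4.0000 8.0000 17.0000] v=[0.0000 -2.0000 0.0000]
Step 1: x=[3.9900 7.8500 16.9600] v=[-0.1000 -1.5000 -0.4000]
Step 2: x=[3.9686 7.7525 16.8789] v=[-0.2140 -0.9750 -0.8110]
Step 3: x=[3.9350 7.7084 16.7565] v=[-0.3356 -0.4408 -1.2236]
Step 4: x=[3.8892 7.7171 16.5937] v=[-0.4583 0.0867 -1.6284]
Step 5: x=[3.8317 7.7763 16.3921] v=[-0.5755 0.5916 -2.0161]
Max displacement = 2.2916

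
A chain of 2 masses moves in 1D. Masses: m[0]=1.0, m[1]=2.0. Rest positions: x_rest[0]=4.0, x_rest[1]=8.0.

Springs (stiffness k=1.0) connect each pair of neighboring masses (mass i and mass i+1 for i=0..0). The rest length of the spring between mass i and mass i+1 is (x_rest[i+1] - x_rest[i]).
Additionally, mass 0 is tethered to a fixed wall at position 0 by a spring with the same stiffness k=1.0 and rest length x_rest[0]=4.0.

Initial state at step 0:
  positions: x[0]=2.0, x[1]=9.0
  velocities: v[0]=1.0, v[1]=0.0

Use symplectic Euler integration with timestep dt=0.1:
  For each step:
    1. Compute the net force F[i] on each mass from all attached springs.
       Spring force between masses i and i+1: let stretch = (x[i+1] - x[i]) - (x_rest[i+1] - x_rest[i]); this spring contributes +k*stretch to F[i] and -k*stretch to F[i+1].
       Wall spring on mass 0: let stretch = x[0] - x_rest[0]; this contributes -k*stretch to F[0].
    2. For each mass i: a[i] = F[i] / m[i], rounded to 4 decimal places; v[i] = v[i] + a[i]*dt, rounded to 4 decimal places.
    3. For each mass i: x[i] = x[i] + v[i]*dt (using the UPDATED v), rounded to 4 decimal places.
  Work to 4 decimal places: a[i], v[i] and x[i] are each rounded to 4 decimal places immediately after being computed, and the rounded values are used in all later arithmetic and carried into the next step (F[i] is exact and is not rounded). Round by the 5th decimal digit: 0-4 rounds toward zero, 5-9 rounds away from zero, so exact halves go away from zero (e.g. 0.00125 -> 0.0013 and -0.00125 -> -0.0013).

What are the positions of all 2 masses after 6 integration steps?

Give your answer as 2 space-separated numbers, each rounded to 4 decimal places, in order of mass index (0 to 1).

Answer: 3.5042 8.7239

Derivation:
Step 0: x=[2.0000 9.0000] v=[1.0000 0.0000]
Step 1: x=[2.1500 8.9850] v=[1.5000 -0.1500]
Step 2: x=[2.3469 8.9558] v=[1.9685 -0.2918]
Step 3: x=[2.5864 8.9136] v=[2.3947 -0.4223]
Step 4: x=[2.8633 8.8597] v=[2.7688 -0.5387]
Step 5: x=[3.1715 8.7959] v=[3.0821 -0.6385]
Step 6: x=[3.5042 8.7239] v=[3.3274 -0.7197]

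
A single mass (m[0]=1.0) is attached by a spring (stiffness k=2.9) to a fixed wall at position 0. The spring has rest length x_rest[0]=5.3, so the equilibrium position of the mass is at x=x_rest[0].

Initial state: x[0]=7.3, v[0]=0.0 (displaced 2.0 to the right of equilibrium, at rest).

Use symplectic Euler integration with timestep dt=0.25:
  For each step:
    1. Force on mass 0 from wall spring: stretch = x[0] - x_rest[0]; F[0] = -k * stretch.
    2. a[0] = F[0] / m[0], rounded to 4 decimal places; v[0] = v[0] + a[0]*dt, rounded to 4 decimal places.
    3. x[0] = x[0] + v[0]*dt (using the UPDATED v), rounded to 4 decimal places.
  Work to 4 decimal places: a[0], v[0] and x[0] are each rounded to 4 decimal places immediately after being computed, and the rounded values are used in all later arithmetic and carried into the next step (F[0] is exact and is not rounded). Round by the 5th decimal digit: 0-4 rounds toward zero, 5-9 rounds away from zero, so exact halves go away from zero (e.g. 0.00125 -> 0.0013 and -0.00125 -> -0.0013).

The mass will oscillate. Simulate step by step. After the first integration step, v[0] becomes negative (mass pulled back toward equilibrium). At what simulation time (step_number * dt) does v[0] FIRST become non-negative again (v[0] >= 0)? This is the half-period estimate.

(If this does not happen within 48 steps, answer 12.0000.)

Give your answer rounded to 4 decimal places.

Answer: 2.0000

Derivation:
Step 0: x=[7.3000] v=[0.0000]
Step 1: x=[6.9375] v=[-1.4500]
Step 2: x=[6.2782] v=[-2.6372]
Step 3: x=[5.4416] v=[-3.3464]
Step 4: x=[4.5793] v=[-3.4491]
Step 5: x=[3.8477] v=[-2.9266]
Step 6: x=[3.3793] v=[-1.8737]
Step 7: x=[3.2590] v=[-0.4812]
Step 8: x=[3.5086] v=[0.9985]
First v>=0 after going negative at step 8, time=2.0000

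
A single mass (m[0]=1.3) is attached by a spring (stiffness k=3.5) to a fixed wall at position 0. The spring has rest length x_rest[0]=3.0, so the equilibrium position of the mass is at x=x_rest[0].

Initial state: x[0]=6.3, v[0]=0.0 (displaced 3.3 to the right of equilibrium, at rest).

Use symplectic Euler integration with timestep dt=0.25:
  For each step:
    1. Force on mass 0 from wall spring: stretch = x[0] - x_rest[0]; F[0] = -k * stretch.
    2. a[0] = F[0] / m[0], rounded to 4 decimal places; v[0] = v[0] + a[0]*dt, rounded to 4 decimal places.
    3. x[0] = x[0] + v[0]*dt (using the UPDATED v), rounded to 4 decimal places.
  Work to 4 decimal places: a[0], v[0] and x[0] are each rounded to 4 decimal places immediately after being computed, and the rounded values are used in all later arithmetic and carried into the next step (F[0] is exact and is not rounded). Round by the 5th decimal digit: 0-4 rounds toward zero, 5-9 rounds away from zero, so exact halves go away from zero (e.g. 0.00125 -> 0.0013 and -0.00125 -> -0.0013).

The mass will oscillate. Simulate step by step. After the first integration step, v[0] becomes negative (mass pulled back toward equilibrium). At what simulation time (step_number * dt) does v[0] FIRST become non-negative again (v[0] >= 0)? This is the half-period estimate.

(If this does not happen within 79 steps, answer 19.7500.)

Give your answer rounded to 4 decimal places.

Step 0: x=[6.3000] v=[0.0000]
Step 1: x=[5.7447] v=[-2.2212]
Step 2: x=[4.7276] v=[-4.0686]
Step 3: x=[3.4198] v=[-5.2314]
Step 4: x=[2.0413] v=[-5.5140]
Step 5: x=[0.8241] v=[-4.8687]
Step 6: x=[-0.0270] v=[-3.4042]
Step 7: x=[-0.3687] v=[-1.3668]
Step 8: x=[-0.1436] v=[0.9006]
First v>=0 after going negative at step 8, time=2.0000

Answer: 2.0000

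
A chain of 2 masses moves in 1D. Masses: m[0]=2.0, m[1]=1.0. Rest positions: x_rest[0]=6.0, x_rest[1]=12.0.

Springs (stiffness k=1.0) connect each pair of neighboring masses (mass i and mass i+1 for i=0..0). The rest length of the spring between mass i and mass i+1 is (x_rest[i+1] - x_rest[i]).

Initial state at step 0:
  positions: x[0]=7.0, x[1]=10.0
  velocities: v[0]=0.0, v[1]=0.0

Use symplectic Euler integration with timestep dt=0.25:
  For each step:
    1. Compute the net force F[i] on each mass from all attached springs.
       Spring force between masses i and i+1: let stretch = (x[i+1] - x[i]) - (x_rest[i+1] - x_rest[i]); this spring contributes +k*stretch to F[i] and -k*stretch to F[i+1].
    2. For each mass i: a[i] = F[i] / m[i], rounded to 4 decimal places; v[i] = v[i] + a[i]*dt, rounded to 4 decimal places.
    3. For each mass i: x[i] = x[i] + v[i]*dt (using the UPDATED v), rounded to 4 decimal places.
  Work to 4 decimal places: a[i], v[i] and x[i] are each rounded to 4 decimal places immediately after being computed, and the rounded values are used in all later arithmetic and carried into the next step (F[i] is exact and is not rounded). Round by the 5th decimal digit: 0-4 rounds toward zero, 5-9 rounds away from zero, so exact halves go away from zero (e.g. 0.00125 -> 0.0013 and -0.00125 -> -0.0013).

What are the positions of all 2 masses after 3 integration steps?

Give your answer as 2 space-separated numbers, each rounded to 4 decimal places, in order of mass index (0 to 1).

Answer: 6.4807 11.0388

Derivation:
Step 0: x=[7.0000 10.0000] v=[0.0000 0.0000]
Step 1: x=[6.9063 10.1875] v=[-0.3750 0.7500]
Step 2: x=[6.7276 10.5449] v=[-0.7149 1.4297]
Step 3: x=[6.4807 11.0388] v=[-0.9878 1.9754]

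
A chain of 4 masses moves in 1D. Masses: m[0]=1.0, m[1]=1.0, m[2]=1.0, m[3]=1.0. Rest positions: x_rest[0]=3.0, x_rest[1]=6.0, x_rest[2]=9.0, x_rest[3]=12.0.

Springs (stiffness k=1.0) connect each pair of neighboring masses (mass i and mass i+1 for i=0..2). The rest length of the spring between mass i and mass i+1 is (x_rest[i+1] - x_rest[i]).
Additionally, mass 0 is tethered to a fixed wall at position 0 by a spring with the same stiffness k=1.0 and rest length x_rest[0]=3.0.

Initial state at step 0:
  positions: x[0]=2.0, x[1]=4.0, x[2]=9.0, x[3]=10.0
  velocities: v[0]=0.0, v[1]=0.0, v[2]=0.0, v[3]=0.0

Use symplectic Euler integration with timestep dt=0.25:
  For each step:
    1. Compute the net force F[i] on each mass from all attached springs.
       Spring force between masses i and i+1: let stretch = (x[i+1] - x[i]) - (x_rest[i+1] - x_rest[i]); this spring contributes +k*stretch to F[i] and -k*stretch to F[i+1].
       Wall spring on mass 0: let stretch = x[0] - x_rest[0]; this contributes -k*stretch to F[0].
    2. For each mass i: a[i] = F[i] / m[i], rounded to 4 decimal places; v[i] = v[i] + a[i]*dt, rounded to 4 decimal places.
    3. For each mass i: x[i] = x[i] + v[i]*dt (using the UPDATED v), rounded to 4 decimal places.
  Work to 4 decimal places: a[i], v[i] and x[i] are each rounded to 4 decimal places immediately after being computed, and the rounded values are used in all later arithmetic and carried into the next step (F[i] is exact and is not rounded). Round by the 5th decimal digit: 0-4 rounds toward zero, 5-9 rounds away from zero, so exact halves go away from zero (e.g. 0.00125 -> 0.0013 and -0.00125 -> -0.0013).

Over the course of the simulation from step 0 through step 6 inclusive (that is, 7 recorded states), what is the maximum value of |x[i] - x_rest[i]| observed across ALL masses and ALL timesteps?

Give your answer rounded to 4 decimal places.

Step 0: x=[2.0000 4.0000 9.0000 10.0000] v=[0.0000 0.0000 0.0000 0.0000]
Step 1: x=[2.0000 4.1875 8.7500 10.1250] v=[0.0000 0.7500 -1.0000 0.5000]
Step 2: x=[2.0117 4.5235 8.3008 10.3516] v=[0.0469 1.3438 -1.7969 0.9063]
Step 3: x=[2.0547 4.9386 7.7437 10.6375] v=[0.1719 1.6602 -2.2285 1.1436]
Step 4: x=[2.1495 5.3487 7.1921 10.9301] v=[0.3792 1.6405 -2.2063 1.1702]
Step 5: x=[2.3099 5.6741 6.7589 11.1765] v=[0.6416 1.3016 -1.7327 0.9857]
Step 6: x=[2.5362 5.8571 6.5340 11.3343] v=[0.9052 0.7318 -0.8995 0.6313]
Max displacement = 2.4660

Answer: 2.4660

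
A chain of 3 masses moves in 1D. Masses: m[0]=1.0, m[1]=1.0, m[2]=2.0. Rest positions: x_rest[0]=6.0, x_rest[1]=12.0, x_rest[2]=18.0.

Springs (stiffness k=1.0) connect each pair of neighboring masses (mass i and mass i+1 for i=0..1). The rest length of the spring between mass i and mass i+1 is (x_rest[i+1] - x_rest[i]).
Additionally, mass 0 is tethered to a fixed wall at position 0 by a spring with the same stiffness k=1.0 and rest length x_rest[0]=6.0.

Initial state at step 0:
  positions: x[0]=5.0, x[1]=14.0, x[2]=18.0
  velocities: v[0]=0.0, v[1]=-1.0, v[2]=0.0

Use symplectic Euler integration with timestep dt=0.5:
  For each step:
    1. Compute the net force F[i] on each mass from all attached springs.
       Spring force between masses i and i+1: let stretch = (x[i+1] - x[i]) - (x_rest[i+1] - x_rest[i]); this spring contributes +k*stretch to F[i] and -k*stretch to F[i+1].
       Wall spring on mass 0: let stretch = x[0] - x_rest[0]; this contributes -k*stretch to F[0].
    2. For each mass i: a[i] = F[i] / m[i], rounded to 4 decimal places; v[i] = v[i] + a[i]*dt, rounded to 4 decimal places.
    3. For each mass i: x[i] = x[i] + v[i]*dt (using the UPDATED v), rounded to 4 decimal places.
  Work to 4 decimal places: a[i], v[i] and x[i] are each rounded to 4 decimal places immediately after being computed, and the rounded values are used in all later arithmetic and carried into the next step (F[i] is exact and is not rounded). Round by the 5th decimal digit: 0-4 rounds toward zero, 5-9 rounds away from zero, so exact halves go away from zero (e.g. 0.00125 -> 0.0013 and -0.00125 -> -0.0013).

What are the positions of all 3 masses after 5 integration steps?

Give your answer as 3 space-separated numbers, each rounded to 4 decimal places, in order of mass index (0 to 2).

Step 0: x=[5.0000 14.0000 18.0000] v=[0.0000 -1.0000 0.0000]
Step 1: x=[6.0000 12.2500 18.2500] v=[2.0000 -3.5000 0.5000]
Step 2: x=[7.0625 10.4375 18.5000] v=[2.1250 -3.6250 0.5000]
Step 3: x=[7.2032 9.7969 18.4922] v=[0.2813 -1.2813 -0.0157]
Step 4: x=[6.1915 10.6817 18.1474] v=[-2.0235 1.7695 -0.6896]
Step 5: x=[4.7544 12.3104 17.6194] v=[-2.8742 3.2573 -1.0561]

Answer: 4.7544 12.3104 17.6194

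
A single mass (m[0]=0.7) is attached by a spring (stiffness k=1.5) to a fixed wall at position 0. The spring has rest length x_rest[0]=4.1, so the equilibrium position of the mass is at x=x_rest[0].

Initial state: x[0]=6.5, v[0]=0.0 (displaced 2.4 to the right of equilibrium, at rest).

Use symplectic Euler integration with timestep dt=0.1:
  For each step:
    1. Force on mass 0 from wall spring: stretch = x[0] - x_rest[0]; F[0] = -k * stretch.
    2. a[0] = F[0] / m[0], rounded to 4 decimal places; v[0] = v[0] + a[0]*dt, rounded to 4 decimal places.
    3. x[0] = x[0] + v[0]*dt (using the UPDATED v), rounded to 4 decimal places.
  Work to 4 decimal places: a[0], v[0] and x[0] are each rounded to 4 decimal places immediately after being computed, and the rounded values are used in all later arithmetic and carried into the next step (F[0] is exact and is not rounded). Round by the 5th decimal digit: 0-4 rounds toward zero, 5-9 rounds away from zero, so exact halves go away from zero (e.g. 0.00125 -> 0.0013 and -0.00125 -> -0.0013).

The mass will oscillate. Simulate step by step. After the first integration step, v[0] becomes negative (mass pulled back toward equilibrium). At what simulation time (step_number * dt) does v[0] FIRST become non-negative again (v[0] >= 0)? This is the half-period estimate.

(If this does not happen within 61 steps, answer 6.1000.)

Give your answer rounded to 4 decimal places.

Answer: 2.2000

Derivation:
Step 0: x=[6.5000] v=[0.0000]
Step 1: x=[6.4486] v=[-0.5143]
Step 2: x=[6.3468] v=[-1.0176]
Step 3: x=[6.1969] v=[-1.4991]
Step 4: x=[6.0021] v=[-1.9484]
Step 5: x=[5.7665] v=[-2.3560]
Step 6: x=[5.4952] v=[-2.7131]
Step 7: x=[5.1940] v=[-3.0121]
Step 8: x=[4.8694] v=[-3.2465]
Step 9: x=[4.5283] v=[-3.4114]
Step 10: x=[4.1780] v=[-3.5032]
Step 11: x=[3.8260] v=[-3.5199]
Step 12: x=[3.4799] v=[-3.4612]
Step 13: x=[3.1471] v=[-3.3283]
Step 14: x=[2.8347] v=[-3.1241]
Step 15: x=[2.5494] v=[-2.8530]
Step 16: x=[2.2973] v=[-2.5207]
Step 17: x=[2.0839] v=[-2.1344]
Step 18: x=[1.9137] v=[-1.7024]
Step 19: x=[1.7903] v=[-1.2339]
Step 20: x=[1.7164] v=[-0.7390]
Step 21: x=[1.6936] v=[-0.2282]
Step 22: x=[1.7224] v=[0.2875]
First v>=0 after going negative at step 22, time=2.2000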